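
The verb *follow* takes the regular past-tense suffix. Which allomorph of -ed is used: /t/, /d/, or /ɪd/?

The stem *follow* ends in a voiced sound other than /d/.
The -ed suffix is realized as /ɪd/ after /t, d/; as /t/ after other voiceless consonants; and as /d/ after other voiced sounds.
So -ed on *follow* is pronounced /d/.

/d/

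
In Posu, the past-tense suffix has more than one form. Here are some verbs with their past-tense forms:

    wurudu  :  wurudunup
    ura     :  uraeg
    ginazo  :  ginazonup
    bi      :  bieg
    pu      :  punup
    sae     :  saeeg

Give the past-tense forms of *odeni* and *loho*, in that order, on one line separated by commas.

The pattern is rounding harmony: -nup when the last vowel of the stem is a rounded vowel (*wurudu*, *ginazo*, *pu*); -eg when the last vowel of the stem is an unrounded vowel (*ura*, *bi*, *sae*).
Since the last vowel of *odeni* is /i/ (an unrounded vowel), it takes -eg, giving *odenieg*.
*loho*: last vowel = /o/, a rounded vowel → -nup → *lohonup*.

odenieg, lohonup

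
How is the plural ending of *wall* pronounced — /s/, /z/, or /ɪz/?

The stem *wall* ends in a voiced non-sibilant sound.
The plural suffix surfaces as /ɪz/ after sibilants, /s/ after other voiceless consonants, and /z/ after other voiced sounds.
So the plural -s on *wall* is pronounced /z/.

/z/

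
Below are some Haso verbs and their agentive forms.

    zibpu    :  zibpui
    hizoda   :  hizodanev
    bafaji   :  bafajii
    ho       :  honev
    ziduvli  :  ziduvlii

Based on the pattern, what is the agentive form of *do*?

donev

Looking at the last vowel of each stem: -i when the last vowel of the stem is a high vowel (*zibpu*, *bafaji*, *ziduvli*); -nev when the last vowel of the stem is a non-high vowel (*hizoda*, *ho*).
Since the last vowel of *do* is /o/ (a non-high vowel), it takes -nev, giving *donev*.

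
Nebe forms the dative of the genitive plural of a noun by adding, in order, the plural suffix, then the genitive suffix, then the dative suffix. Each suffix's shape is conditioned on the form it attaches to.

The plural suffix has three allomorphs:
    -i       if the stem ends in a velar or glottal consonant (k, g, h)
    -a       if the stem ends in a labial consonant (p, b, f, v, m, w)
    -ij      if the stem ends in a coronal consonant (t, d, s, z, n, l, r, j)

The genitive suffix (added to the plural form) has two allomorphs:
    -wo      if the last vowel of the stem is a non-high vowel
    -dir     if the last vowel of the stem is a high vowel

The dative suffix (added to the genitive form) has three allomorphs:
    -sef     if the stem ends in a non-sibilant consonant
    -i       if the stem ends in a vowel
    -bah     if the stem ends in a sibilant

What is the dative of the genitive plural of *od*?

*od*: final consonant = /d/, coronal → -ij → *odij*.
The last vowel of the plural form *odij* is /i/, which is a high vowel, so the genitive suffix is -dir, giving *odijdir*.
The final sound of the genitive form *odijdir* is /r/, which is a non-sibilant consonant, so the dative suffix is -sef, giving *odijdirsef*.

odijdirsef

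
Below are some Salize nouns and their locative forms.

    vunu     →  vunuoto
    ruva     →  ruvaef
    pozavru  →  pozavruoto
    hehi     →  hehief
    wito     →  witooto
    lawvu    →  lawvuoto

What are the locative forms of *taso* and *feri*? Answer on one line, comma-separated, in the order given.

tasooto, ferief

The suffix is conditioned by the last vowel: -oto when the last vowel of the stem is a rounded vowel (*vunu*, *pozavru*, *wito*, *lawvu*); -ef when the last vowel of the stem is an unrounded vowel (*ruva*, *hehi*).
Since the last vowel of *taso* is /o/ (a rounded vowel), it takes -oto, giving *tasooto*.
*feri*: last vowel = /i/, an unrounded vowel → -ef → *ferief*.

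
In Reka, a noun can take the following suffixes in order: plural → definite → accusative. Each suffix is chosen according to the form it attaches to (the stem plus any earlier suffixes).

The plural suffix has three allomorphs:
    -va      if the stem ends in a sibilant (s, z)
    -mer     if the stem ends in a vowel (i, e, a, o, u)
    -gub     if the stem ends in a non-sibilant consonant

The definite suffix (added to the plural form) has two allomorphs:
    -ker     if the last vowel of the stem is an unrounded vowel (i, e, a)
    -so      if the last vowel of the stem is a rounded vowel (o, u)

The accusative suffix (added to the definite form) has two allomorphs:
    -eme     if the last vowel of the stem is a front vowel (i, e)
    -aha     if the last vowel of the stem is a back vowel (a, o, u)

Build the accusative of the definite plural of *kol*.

kolgubsoaha

The final sound of *kol* is /l/, which is a non-sibilant consonant, so the plural suffix is -gub, giving *kolgub*.
The plural form *kolgub* — last vowel /u/ (a rounded vowel) → -so → *kolgubso*.
The definite form *kolgubso*: last vowel = /o/, a back vowel → -aha → *kolgubsoaha*.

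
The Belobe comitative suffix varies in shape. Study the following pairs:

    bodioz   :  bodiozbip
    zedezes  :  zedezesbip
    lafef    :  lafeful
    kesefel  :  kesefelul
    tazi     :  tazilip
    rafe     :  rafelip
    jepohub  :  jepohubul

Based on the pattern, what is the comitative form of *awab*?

awabul

The pattern is sibilance of the final sound: -bip when the stem ends in a sibilant (*bodioz*, *zedezes*); -ul when the stem ends in a non-sibilant consonant (*lafef*, *kesefel*, *jepohub*); -lip when the stem ends in a vowel (*tazi*, *rafe*).
Since the final sound of *awab* is /b/ (a non-sibilant consonant), it takes -ul, giving *awabul*.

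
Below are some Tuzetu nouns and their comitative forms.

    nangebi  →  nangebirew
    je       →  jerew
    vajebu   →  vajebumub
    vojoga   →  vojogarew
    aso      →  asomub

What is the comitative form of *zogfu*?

zogfumub

The alternation tracks the last vowel of the stem — -mub when the last vowel of the stem is a rounded vowel (*vajebu*, *aso*); -rew when the last vowel of the stem is an unrounded vowel (*nangebi*, *je*, *vojoga*).
*zogfu*: last vowel = /u/, a rounded vowel → -mub → *zogfumub*.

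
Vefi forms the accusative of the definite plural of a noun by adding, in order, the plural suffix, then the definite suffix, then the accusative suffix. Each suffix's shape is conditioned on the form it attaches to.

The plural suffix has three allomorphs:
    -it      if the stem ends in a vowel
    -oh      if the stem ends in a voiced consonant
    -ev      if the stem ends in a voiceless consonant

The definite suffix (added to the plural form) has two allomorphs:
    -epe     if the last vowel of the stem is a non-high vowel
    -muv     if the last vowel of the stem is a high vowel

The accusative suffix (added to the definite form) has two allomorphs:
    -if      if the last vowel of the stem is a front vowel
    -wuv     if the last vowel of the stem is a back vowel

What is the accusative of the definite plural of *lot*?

Since the final sound of *lot* is /t/ (a voiceless consonant), it takes -ev, giving *lotev*.
The plural form *lotev*: last vowel = /e/, a non-high vowel → -epe → *lotevepe*.
The definite form *lotevepe* — last vowel /e/ (a front vowel) → -if → *lotevepeif*.

lotevepeif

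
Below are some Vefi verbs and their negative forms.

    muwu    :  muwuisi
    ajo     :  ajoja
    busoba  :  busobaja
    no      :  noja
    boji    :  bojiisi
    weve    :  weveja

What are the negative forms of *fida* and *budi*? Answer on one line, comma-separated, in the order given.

The pattern is height harmony: -isi when the last vowel of the stem is a high vowel (*muwu*, *boji*); -ja when the last vowel of the stem is a non-high vowel (*ajo*, *busoba*, *no*, *weve*).
*fida* — last vowel /a/ (a non-high vowel) → -ja → *fidaja*.
The last vowel of *budi* is /i/, which is a high vowel, so the suffix is -isi, giving *budiisi*.

fidaja, budiisi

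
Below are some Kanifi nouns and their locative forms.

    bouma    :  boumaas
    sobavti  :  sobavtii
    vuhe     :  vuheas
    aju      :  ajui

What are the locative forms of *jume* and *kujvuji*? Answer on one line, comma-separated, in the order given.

jumeas, kujvujii

The alternation tracks the last vowel of the stem — -i when the last vowel of the stem is a high vowel (*sobavti*, *aju*); -as when the last vowel of the stem is a non-high vowel (*bouma*, *vuhe*).
Since the last vowel of *jume* is /e/ (a non-high vowel), it takes -as, giving *jumeas*.
The last vowel of *kujvuji* is /i/, which is a high vowel, so the suffix is -i, giving *kujvujii*.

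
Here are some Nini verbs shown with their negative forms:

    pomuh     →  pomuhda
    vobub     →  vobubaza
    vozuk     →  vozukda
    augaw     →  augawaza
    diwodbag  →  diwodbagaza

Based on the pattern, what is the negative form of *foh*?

fohda

The alternation tracks the final consonant of the stem — -da when the stem ends in a voiceless consonant (*pomuh*, *vozuk*); -aza when the stem ends in a voiced consonant (*vobub*, *augaw*, *diwodbag*).
The final consonant of *foh* is /h/, which is voiceless, so the suffix is -da, giving *fohda*.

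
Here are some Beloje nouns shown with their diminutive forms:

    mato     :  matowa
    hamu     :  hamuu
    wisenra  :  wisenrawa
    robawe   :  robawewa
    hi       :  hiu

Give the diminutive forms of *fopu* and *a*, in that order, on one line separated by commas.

The suffix is conditioned by the last vowel: -u when the last vowel of the stem is a high vowel (*hamu*, *hi*); -wa when the last vowel of the stem is a non-high vowel (*mato*, *wisenra*, *robawe*).
*fopu* — last vowel /u/ (a high vowel) → -u → *fopuu*.
The last vowel of *a* is /a/, which is a non-high vowel, so the suffix is -wa, giving *awa*.

fopuu, awa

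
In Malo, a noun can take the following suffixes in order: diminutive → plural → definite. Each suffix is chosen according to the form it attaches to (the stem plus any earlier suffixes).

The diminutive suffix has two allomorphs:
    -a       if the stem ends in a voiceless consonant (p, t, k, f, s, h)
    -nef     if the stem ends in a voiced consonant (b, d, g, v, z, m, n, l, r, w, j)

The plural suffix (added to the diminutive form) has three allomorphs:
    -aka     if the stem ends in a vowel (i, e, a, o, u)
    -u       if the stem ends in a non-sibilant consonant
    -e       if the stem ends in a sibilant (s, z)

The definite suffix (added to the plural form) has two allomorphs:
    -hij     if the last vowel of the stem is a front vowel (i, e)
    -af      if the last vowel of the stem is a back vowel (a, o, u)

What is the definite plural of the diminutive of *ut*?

utaakaaf

*ut* — final consonant /t/ (voiceless) → -a → *uta*.
The final sound of the diminutive form *uta* is /a/, which is a vowel, so the plural suffix is -aka, giving *utaaka*.
The plural form *utaaka* — last vowel /a/ (a back vowel) → -af → *utaakaaf*.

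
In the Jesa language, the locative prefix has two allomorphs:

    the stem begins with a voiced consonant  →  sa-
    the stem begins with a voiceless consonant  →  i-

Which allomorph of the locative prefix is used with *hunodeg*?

i-

The first consonant of *hunodeg* is /h/, which is voiceless, so the prefix is i-.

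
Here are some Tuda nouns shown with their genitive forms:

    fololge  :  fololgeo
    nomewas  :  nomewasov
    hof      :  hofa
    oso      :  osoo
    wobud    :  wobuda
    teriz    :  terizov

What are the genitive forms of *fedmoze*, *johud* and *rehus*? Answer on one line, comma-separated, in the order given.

The suffix is conditioned by the final sound: -ov when the stem ends in a sibilant (*nomewas*, *teriz*); -a when the stem ends in a non-sibilant consonant (*hof*, *wobud*); -o when the stem ends in a vowel (*fololge*, *oso*).
*fedmoze* — final sound /e/ (a vowel) → -o → *fedmozeo*.
The final sound of *johud* is /d/, which is a non-sibilant consonant, so the suffix is -a, giving *johuda*.
Since the final sound of *rehus* is /s/ (a sibilant), it takes -ov, giving *rehusov*.

fedmozeo, johuda, rehusov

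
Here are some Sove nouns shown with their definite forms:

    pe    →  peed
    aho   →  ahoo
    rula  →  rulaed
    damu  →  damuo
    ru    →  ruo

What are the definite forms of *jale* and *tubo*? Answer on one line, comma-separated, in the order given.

The alternation tracks the last vowel of the stem — -o when the last vowel of the stem is a rounded vowel (*aho*, *damu*, *ru*); -ed when the last vowel of the stem is an unrounded vowel (*pe*, *rula*).
The last vowel of *jale* is /e/, which is an unrounded vowel, so the suffix is -ed, giving *jaleed*.
*tubo* — last vowel /o/ (a rounded vowel) → -o → *tuboo*.

jaleed, tuboo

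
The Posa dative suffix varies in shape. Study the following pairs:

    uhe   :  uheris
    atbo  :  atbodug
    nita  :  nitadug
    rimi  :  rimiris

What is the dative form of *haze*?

hazeris

The alternation tracks the last vowel of the stem — -ris when the last vowel of the stem is a front vowel (*uhe*, *rimi*); -dug when the last vowel of the stem is a back vowel (*atbo*, *nita*).
*haze*: last vowel = /e/, a front vowel → -ris → *hazeris*.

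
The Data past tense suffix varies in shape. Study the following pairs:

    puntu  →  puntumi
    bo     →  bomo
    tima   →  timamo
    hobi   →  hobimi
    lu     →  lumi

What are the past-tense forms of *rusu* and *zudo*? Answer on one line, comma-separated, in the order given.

rusumi, zudomo

The alternation tracks the last vowel of the stem — -mi when the last vowel of the stem is a high vowel (*puntu*, *hobi*, *lu*); -mo when the last vowel of the stem is a non-high vowel (*bo*, *tima*).
*rusu* — last vowel /u/ (a high vowel) → -mi → *rusumi*.
*zudo*: last vowel = /o/, a non-high vowel → -mo → *zudomo*.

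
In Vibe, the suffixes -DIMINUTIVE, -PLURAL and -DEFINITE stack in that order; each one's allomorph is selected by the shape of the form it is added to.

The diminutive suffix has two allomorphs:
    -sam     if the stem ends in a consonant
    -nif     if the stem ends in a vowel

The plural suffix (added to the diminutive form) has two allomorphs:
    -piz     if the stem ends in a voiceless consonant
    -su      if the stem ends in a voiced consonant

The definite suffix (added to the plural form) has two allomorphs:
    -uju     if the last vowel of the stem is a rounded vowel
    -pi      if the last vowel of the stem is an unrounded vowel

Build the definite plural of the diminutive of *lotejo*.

*lotejo* — final sound /o/ (a vowel) → -nif → *lotejonif*.
Since the final consonant of the diminutive form *lotejonif* is /f/ (voiceless), it takes -piz, giving *lotejonifpiz*.
Since the last vowel of the plural form *lotejonifpiz* is /i/ (an unrounded vowel), it takes -pi, giving *lotejonifpizpi*.

lotejonifpizpi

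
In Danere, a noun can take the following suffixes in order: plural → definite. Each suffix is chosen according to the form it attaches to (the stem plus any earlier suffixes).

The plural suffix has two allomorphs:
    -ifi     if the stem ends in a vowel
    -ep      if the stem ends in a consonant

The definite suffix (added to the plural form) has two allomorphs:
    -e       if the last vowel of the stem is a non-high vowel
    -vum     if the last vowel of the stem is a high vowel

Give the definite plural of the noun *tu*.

tuifivum

Since the final sound of *tu* is /u/ (a vowel), it takes -ifi, giving *tuifi*.
The plural form *tuifi*: last vowel = /i/, a high vowel → -vum → *tuifivum*.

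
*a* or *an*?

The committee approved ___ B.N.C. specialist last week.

a

The indefinite article is chosen by the initial *sound* of the following word, not its spelling.
The initialism *B.N.C.* is read letter by letter; the first letter, B, is pronounced /biː/, which begins with a consonant sound.
So the article is *a*: The committee approved a B.N.C. specialist last week.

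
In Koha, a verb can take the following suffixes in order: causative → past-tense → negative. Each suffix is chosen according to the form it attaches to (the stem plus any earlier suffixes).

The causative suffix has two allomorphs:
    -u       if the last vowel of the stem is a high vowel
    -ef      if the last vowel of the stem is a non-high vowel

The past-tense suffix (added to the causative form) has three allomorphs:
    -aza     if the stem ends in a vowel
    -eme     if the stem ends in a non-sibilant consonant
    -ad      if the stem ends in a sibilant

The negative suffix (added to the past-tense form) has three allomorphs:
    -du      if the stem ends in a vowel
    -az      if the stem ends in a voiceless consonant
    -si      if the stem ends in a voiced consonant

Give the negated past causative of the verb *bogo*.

bogoefemedu

*bogo*: last vowel = /o/, a non-high vowel → -ef → *bogoef*.
The causative form *bogoef* — final sound /f/ (a non-sibilant consonant) → -eme → *bogoefeme*.
The past-tense form *bogoefeme*: final sound = /e/, a vowel → -du → *bogoefemedu*.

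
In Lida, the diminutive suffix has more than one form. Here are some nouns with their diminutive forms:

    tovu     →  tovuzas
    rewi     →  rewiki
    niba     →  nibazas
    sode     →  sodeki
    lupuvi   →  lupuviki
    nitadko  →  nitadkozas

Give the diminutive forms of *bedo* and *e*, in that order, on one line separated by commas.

The pattern is front/back vowel harmony: -ki when the last vowel of the stem is a front vowel (*rewi*, *sode*, *lupuvi*); -zas when the last vowel of the stem is a back vowel (*tovu*, *niba*, *nitadko*).
*bedo*: last vowel = /o/, a back vowel → -zas → *bedozas*.
Since the last vowel of *e* is /e/ (a front vowel), it takes -ki, giving *eki*.

bedozas, eki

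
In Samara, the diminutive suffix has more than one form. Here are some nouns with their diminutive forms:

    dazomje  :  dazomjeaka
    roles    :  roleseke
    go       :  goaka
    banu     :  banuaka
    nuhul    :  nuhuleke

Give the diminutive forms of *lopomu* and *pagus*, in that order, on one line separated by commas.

lopomuaka, paguseke

Looking at the final sound of each stem: -eke when the stem ends in a consonant (*roles*, *nuhul*); -aka when the stem ends in a vowel (*dazomje*, *go*, *banu*).
The final sound of *lopomu* is /u/, which is a vowel, so the suffix is -aka, giving *lopomuaka*.
*pagus*: final sound = /s/, a consonant → -eke → *paguseke*.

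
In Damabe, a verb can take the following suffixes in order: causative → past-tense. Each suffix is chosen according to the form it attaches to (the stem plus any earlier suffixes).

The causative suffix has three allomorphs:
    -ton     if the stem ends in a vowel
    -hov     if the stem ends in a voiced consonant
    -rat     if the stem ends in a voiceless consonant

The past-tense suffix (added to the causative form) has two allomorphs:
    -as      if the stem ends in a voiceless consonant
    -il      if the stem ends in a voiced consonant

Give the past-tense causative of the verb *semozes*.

semozesratas

*semozes* — final sound /s/ (a voiceless consonant) → -rat → *semozesrat*.
The causative form *semozesrat* — final consonant /t/ (voiceless) → -as → *semozesratas*.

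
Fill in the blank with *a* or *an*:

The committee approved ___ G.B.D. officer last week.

a

The indefinite article is chosen by the initial *sound* of the following word, not its spelling.
The initialism *G.B.D.* is read letter by letter; the first letter, G, is pronounced /dʒiː/, which begins with a consonant sound.
So the article is *a*: The committee approved a G.B.D. officer last week.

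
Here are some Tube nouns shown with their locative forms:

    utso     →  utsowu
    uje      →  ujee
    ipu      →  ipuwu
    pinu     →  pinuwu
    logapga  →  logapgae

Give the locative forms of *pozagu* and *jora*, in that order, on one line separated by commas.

The pattern is rounding harmony: -wu when the last vowel of the stem is a rounded vowel (*utso*, *ipu*, *pinu*); -e when the last vowel of the stem is an unrounded vowel (*uje*, *logapga*).
*pozagu* — last vowel /u/ (a rounded vowel) → -wu → *pozaguwu*.
*jora* — last vowel /a/ (an unrounded vowel) → -e → *jorae*.

pozaguwu, jorae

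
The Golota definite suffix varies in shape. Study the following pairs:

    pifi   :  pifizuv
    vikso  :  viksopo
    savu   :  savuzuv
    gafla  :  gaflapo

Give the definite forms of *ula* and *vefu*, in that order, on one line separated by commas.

ulapo, vefuzuv

The suffix is conditioned by the last vowel: -zuv when the last vowel of the stem is a high vowel (*pifi*, *savu*); -po when the last vowel of the stem is a non-high vowel (*vikso*, *gafla*).
*ula* — last vowel /a/ (a non-high vowel) → -po → *ulapo*.
Since the last vowel of *vefu* is /u/ (a high vowel), it takes -zuv, giving *vefuzuv*.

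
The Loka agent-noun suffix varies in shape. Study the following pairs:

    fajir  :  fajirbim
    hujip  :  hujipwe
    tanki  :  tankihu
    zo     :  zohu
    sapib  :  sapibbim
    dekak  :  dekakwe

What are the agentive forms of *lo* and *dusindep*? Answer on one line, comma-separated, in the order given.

Looking at the final sound of each stem: -we when the stem ends in a voiceless consonant (*hujip*, *dekak*); -bim when the stem ends in a voiced consonant (*fajir*, *sapib*); -hu when the stem ends in a vowel (*tanki*, *zo*).
*lo* — final sound /o/ (a vowel) → -hu → *lohu*.
*dusindep* — final sound /p/ (a voiceless consonant) → -we → *dusindepwe*.

lohu, dusindepwe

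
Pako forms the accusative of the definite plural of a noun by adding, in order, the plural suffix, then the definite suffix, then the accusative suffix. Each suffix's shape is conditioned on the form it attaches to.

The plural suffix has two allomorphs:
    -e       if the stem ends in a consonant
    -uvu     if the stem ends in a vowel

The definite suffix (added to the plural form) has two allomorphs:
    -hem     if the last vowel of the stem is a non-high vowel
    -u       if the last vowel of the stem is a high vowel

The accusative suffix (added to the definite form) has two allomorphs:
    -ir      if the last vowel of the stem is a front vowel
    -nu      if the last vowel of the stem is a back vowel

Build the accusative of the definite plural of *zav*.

*zav*: final sound = /v/, a consonant → -e → *zave*.
The plural form *zave* — last vowel /e/ (a non-high vowel) → -hem → *zavehem*.
The definite form *zavehem* — last vowel /e/ (a front vowel) → -ir → *zavehemir*.

zavehemir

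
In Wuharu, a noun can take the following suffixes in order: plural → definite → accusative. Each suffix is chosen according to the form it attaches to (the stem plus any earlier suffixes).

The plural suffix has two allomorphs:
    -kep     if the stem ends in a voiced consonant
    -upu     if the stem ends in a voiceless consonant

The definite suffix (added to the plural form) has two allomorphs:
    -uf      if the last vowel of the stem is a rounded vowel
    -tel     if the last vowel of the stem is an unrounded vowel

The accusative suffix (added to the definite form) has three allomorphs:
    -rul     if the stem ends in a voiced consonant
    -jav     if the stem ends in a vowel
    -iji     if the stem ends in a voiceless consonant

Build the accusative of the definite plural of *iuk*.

Since the final consonant of *iuk* is /k/ (voiceless), it takes -upu, giving *iukupu*.
The plural form *iukupu*: last vowel = /u/, a rounded vowel → -uf → *iukupuuf*.
The final sound of the definite form *iukupuuf* is /f/, which is a voiceless consonant, so the accusative suffix is -iji, giving *iukupuufiji*.

iukupuufiji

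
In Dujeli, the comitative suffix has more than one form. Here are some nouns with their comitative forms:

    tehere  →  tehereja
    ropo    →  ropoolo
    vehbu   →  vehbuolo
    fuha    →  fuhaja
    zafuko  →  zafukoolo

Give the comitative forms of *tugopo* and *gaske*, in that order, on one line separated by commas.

tugopoolo, gaskeja

Looking at the last vowel of each stem: -olo when the last vowel of the stem is a rounded vowel (*ropo*, *vehbu*, *zafuko*); -ja when the last vowel of the stem is an unrounded vowel (*tehere*, *fuha*).
*tugopo*: last vowel = /o/, a rounded vowel → -olo → *tugopoolo*.
Since the last vowel of *gaske* is /e/ (an unrounded vowel), it takes -ja, giving *gaskeja*.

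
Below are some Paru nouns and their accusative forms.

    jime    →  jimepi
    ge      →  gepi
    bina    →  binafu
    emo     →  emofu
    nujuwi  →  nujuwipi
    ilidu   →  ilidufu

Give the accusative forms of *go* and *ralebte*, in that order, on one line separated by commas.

The suffix is conditioned by the last vowel: -pi when the last vowel of the stem is a front vowel (*jime*, *ge*, *nujuwi*); -fu when the last vowel of the stem is a back vowel (*bina*, *emo*, *ilidu*).
The last vowel of *go* is /o/, which is a back vowel, so the suffix is -fu, giving *gofu*.
*ralebte* — last vowel /e/ (a front vowel) → -pi → *ralebtepi*.

gofu, ralebtepi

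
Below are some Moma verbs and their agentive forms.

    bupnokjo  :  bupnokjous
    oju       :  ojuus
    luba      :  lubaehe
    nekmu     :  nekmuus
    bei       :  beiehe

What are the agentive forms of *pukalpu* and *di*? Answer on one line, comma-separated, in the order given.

pukalpuus, diehe

The pattern is rounding harmony: -us when the last vowel of the stem is a rounded vowel (*bupnokjo*, *oju*, *nekmu*); -ehe when the last vowel of the stem is an unrounded vowel (*luba*, *bei*).
Since the last vowel of *pukalpu* is /u/ (a rounded vowel), it takes -us, giving *pukalpuus*.
Since the last vowel of *di* is /i/ (an unrounded vowel), it takes -ehe, giving *diehe*.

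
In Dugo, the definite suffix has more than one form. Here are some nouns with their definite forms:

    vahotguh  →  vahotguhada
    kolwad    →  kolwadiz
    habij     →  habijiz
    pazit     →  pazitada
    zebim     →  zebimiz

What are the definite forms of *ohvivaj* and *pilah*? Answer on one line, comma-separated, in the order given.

Looking at the final consonant of each stem: -ada when the stem ends in a voiceless consonant (*vahotguh*, *pazit*); -iz when the stem ends in a voiced consonant (*kolwad*, *habij*, *zebim*).
The final consonant of *ohvivaj* is /j/, which is voiced, so the suffix is -iz, giving *ohvivajiz*.
*pilah*: final consonant = /h/, voiceless → -ada → *pilahada*.

ohvivajiz, pilahada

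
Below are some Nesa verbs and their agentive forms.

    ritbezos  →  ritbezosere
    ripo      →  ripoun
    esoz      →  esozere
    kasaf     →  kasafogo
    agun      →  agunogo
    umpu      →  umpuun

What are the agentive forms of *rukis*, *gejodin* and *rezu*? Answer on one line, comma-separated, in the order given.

rukisere, gejodinogo, rezuun

The suffix is conditioned by the final sound: -ere when the stem ends in a sibilant (*ritbezos*, *esoz*); -ogo when the stem ends in a non-sibilant consonant (*kasaf*, *agun*); -un when the stem ends in a vowel (*ripo*, *umpu*).
Since the final sound of *rukis* is /s/ (a sibilant), it takes -ere, giving *rukisere*.
Since the final sound of *gejodin* is /n/ (a non-sibilant consonant), it takes -ogo, giving *gejodinogo*.
*rezu*: final sound = /u/, a vowel → -un → *rezuun*.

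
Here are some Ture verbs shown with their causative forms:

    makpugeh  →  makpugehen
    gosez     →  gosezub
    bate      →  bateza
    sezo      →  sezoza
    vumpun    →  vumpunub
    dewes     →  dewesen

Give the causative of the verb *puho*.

puhoza

The pattern is voicing of the final sound: -en when the stem ends in a voiceless consonant (*makpugeh*, *dewes*); -ub when the stem ends in a voiced consonant (*gosez*, *vumpun*); -za when the stem ends in a vowel (*bate*, *sezo*).
*puho*: final sound = /o/, a vowel → -za → *puhoza*.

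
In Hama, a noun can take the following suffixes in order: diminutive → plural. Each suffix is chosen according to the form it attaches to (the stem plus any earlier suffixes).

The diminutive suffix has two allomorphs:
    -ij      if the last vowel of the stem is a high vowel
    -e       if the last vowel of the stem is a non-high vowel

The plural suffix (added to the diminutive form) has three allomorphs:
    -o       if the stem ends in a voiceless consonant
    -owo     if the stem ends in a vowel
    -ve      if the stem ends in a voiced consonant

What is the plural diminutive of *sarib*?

Since the last vowel of *sarib* is /i/ (a high vowel), it takes -ij, giving *saribij*.
The final sound of the diminutive form *saribij* is /j/, which is a voiced consonant, so the plural suffix is -ve, giving *saribijve*.

saribijve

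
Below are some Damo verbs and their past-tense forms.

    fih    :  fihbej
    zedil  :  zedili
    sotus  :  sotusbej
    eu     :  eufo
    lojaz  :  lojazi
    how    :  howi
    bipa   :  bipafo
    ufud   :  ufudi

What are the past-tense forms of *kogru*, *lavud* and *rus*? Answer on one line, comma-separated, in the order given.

The alternation tracks the final sound of the stem — -bej when the stem ends in a voiceless consonant (*fih*, *sotus*); -i when the stem ends in a voiced consonant (*zedil*, *lojaz*, *how*, *ufud*); -fo when the stem ends in a vowel (*eu*, *bipa*).
*kogru* — final sound /u/ (a vowel) → -fo → *kogrufo*.
The final sound of *lavud* is /d/, which is a voiced consonant, so the suffix is -i, giving *lavudi*.
The final sound of *rus* is /s/, which is a voiceless consonant, so the suffix is -bej, giving *rusbej*.

kogrufo, lavudi, rusbej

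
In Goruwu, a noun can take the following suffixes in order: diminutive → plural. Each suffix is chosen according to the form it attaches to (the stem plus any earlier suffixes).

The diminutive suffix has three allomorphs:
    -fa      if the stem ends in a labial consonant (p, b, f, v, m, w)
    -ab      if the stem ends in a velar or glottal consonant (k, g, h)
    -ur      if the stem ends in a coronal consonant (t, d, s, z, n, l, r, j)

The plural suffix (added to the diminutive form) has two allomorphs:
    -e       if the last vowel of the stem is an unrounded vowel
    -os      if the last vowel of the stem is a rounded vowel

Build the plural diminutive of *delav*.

delavfae

Since the final consonant of *delav* is /v/ (labial), it takes -fa, giving *delavfa*.
The diminutive form *delavfa* — last vowel /a/ (an unrounded vowel) → -e → *delavfae*.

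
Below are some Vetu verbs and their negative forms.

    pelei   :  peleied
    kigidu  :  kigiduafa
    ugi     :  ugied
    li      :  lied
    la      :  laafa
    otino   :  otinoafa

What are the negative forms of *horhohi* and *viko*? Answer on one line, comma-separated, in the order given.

The pattern is front/back vowel harmony: -ed when the last vowel of the stem is a front vowel (*pelei*, *ugi*, *li*); -afa when the last vowel of the stem is a back vowel (*kigidu*, *la*, *otino*).
*horhohi* — last vowel /i/ (a front vowel) → -ed → *horhohied*.
*viko*: last vowel = /o/, a back vowel → -afa → *vikoafa*.

horhohied, vikoafa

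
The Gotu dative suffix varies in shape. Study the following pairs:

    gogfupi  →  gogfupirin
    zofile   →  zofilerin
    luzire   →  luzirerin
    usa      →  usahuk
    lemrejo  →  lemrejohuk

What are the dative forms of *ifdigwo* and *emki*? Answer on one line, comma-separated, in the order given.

ifdigwohuk, emkirin

The pattern is front/back vowel harmony: -rin when the last vowel of the stem is a front vowel (*gogfupi*, *zofile*, *luzire*); -huk when the last vowel of the stem is a back vowel (*usa*, *lemrejo*).
*ifdigwo*: last vowel = /o/, a back vowel → -huk → *ifdigwohuk*.
The last vowel of *emki* is /i/, which is a front vowel, so the suffix is -rin, giving *emkirin*.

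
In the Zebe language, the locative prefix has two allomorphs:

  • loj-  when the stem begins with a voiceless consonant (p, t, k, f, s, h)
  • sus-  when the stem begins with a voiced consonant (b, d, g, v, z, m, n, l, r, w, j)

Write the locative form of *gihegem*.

susgihegem

*gihegem*: first consonant = /g/, voiced → sus- → *susgihegem*.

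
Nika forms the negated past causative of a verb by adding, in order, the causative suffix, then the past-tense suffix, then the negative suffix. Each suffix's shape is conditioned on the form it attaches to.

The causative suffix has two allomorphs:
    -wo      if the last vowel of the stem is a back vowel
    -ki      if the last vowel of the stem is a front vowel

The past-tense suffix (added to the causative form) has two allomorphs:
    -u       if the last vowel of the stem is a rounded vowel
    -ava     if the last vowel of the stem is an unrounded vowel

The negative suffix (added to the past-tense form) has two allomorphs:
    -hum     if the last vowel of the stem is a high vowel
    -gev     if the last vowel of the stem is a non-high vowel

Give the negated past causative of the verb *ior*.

iorwouhum

*ior*: last vowel = /o/, a back vowel → -wo → *iorwo*.
The causative form *iorwo* — last vowel /o/ (a rounded vowel) → -u → *iorwou*.
Since the last vowel of the past-tense form *iorwou* is /u/ (a high vowel), it takes -hum, giving *iorwouhum*.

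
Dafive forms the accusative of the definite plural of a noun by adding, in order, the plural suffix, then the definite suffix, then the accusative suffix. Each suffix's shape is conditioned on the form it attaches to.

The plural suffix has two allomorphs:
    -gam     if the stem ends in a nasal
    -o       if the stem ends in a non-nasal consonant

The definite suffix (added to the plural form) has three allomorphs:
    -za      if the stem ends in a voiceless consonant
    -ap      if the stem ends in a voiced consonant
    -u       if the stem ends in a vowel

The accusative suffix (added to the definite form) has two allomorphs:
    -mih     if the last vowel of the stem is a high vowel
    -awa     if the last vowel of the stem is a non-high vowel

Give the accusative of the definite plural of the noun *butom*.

*butom*: final consonant = /m/, a nasal → -gam → *butomgam*.
The plural form *butomgam* — final sound /m/ (a voiced consonant) → -ap → *butomgamap*.
The definite form *butomgamap* — last vowel /a/ (a non-high vowel) → -awa → *butomgamapawa*.

butomgamapawa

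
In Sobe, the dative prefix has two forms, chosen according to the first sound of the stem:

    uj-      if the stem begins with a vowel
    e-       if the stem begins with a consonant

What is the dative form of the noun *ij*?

ujij

The first sound of *ij* is /i/, which is a vowel, so the prefix is uj-, giving *ujij*.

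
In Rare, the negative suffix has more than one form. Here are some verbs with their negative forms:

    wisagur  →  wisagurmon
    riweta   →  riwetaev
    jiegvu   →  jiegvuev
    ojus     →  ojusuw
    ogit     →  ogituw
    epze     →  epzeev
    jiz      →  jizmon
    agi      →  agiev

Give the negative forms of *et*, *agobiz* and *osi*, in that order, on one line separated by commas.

The alternation tracks the final sound of the stem — -uw when the stem ends in a voiceless consonant (*ojus*, *ogit*); -mon when the stem ends in a voiced consonant (*wisagur*, *jiz*); -ev when the stem ends in a vowel (*riweta*, *jiegvu*, *epze*, *agi*).
*et* — final sound /t/ (a voiceless consonant) → -uw → *etuw*.
*agobiz*: final sound = /z/, a voiced consonant → -mon → *agobizmon*.
*osi*: final sound = /i/, a vowel → -ev → *osiev*.

etuw, agobizmon, osiev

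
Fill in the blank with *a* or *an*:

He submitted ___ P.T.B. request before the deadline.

The indefinite article is chosen by the initial *sound* of the following word, not its spelling.
The initialism *P.T.B.* is read letter by letter; the first letter, P, is pronounced /piː/, which begins with a consonant sound.
So the article is *a*: He submitted a P.T.B. request before the deadline.

a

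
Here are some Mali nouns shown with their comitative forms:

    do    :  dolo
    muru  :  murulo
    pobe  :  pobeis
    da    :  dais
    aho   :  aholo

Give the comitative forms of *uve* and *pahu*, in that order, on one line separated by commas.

uveis, pahulo

The alternation tracks the last vowel of the stem — -lo when the last vowel of the stem is a rounded vowel (*do*, *muru*, *aho*); -is when the last vowel of the stem is an unrounded vowel (*pobe*, *da*).
*uve* — last vowel /e/ (an unrounded vowel) → -is → *uveis*.
*pahu*: last vowel = /u/, a rounded vowel → -lo → *pahulo*.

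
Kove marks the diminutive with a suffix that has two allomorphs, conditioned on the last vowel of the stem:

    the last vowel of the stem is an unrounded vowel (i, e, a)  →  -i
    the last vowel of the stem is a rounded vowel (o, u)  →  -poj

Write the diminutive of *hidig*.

hidigi

Since the last vowel of *hidig* is /i/ (an unrounded vowel), it takes -i, giving *hidigi*.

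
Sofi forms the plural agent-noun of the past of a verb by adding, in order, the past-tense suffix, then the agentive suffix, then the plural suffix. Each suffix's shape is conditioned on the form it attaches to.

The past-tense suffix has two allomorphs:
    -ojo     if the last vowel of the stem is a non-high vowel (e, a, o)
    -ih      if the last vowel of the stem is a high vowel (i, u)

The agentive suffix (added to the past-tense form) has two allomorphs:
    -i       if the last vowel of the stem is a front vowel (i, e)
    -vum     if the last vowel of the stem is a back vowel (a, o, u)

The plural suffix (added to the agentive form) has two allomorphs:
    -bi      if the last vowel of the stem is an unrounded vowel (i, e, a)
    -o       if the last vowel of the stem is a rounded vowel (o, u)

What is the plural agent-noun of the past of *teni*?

Since the last vowel of *teni* is /i/ (a high vowel), it takes -ih, giving *teniih*.
Since the last vowel of the past-tense form *teniih* is /i/ (a front vowel), it takes -i, giving *teniihi*.
Since the last vowel of the agentive form *teniihi* is /i/ (an unrounded vowel), it takes -bi, giving *teniihibi*.

teniihibi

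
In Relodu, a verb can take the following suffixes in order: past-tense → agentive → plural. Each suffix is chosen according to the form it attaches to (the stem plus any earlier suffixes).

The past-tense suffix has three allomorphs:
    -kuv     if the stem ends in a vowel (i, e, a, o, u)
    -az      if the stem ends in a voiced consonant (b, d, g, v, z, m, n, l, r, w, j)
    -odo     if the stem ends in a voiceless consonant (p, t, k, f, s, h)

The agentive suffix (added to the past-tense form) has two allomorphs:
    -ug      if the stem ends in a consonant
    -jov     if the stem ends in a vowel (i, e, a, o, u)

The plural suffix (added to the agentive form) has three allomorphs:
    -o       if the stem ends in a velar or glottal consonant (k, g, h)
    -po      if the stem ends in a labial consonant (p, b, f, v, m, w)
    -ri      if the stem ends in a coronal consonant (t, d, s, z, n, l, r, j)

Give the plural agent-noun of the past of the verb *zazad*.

*zazad*: final sound = /d/, a voiced consonant → -az → *zazadaz*.
The past-tense form *zazadaz*: final sound = /z/, a consonant → -ug → *zazadazug*.
The agentive form *zazadazug* — final consonant /g/ (velar/glottal) → -o → *zazadazugo*.

zazadazugo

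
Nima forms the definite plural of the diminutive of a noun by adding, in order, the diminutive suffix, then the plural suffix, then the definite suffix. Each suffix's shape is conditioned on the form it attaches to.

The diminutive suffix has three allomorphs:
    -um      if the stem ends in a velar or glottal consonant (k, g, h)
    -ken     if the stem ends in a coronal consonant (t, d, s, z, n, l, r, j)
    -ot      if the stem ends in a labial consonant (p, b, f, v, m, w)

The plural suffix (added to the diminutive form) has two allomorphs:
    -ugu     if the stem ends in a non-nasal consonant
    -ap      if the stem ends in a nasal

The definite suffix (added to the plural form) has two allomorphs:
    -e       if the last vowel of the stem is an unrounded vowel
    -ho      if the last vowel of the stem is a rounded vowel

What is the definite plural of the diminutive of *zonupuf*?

zonupufotuguho

*zonupuf* — final consonant /f/ (labial) → -ot → *zonupufot*.
The diminutive form *zonupufot*: final consonant = /t/, non-nasal → -ugu → *zonupufotugu*.
The last vowel of the plural form *zonupufotugu* is /u/, which is a rounded vowel, so the definite suffix is -ho, giving *zonupufotuguho*.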